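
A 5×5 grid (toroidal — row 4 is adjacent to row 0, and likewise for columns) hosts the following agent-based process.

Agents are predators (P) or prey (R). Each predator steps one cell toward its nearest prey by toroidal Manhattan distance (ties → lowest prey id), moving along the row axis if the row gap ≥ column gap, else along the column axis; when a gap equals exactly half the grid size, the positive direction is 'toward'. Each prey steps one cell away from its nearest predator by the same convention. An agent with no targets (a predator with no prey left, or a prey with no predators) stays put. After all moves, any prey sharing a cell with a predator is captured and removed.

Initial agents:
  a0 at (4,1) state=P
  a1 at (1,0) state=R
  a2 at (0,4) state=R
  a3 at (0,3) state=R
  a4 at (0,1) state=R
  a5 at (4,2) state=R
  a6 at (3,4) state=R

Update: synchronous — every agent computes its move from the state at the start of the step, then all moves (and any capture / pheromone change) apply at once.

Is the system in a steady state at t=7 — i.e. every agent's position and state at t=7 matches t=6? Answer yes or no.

t=1: a0@(0,1):P a1@(2,0):R a2@(0,3):R a3@(0,4):R a4@(1,1):R a5@(4,3):R a6@(3,3):R
t=2: a0@(1,1):P a1@(3,0):R a2@(0,4):R a3@(0,3):R a4@(2,1):R a5@(4,4):R a6@(2,3):R
t=3: a0@(2,1):P a1@(4,0):R a2@(0,3):R a3@(0,4):R a4@(3,1):R a5@(3,4):R a6@(2,4):R
t=4: a0@(3,1):P a1@(0,0):R a2@(4,3):R a3@(4,4):R a4@(4,1):R a5@(3,3):R a6@(2,3):R
t=5: a0@(4,1):P a1@(1,0):R a2@(4,4):R a3@(4,3):R a4@(0,1):R a5@(3,4):R a6@(2,4):R
t=6: a0@(0,1):P a1@(2,0):R a2@(4,3):R a3@(4,4):R a4@(1,1):R a5@(3,3):R a6@(1,4):R
t=7: a0@(1,1):P a1@(3,0):R a2@(4,4):R a3@(4,3):R a4@(2,1):R a5@(2,3):R a6@(1,3):R

no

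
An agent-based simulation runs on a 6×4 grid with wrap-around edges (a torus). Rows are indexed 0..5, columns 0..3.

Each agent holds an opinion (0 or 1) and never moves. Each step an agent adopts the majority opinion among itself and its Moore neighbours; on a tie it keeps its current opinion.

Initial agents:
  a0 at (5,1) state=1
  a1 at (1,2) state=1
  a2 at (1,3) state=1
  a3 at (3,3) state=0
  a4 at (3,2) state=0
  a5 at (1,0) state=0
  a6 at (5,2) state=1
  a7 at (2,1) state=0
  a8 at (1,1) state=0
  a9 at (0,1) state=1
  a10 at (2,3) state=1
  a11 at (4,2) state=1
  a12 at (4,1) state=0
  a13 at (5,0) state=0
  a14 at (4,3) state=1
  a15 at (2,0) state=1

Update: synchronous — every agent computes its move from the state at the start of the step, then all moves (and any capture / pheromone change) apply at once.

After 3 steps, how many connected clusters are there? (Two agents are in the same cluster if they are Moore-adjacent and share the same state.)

1

t=1: a0@(5,1):1 a1@(1,2):1 a2@(1,3):1 a3@(3,3):1 a4@(3,2):0 a5@(1,0):1 a6@(5,2):1 a7@(2,1):0 a8@(1,1):0 a9@(0,1):1 a10@(2,3):1 a11@(4,2):1 a12@(4,1):0 a13@(5,0):1 a14@(4,3):1 a15@(2,0):0
t=2: a0@(5,1):1 a1@(1,2):1 a2@(1,3):1 a3@(3,3):1 a4@(3,2):1 a5@(1,0):1 a6@(5,2):1 a7@(2,1):0 a8@(1,1):0 a9@(0,1):1 a10@(2,3):1 a11@(4,2):1 a12@(4,1):1 a13@(5,0):1 a14@(4,3):1 a15@(2,0):1
t=3: a0@(5,1):1 a1@(1,2):1 a2@(1,3):1 a3@(3,3):1 a4@(3,2):1 a5@(1,0):1 a6@(5,2):1 a7@(2,1):1 a8@(1,1):1 a9@(0,1):1 a10@(2,3):1 a11@(4,2):1 a12@(4,1):1 a13@(5,0):1 a14@(4,3):1 a15@(2,0):1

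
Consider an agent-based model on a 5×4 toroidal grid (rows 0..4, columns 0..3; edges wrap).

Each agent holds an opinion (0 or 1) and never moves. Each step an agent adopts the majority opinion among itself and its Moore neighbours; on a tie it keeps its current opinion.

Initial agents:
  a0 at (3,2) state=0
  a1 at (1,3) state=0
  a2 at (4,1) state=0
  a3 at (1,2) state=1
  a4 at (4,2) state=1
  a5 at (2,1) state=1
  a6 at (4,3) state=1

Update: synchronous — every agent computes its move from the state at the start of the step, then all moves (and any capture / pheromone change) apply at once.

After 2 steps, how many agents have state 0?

1

t=1: a0@(3,2):1 a1@(1,3):0 a2@(4,1):0 a3@(1,2):1 a4@(4,2):1 a5@(2,1):1 a6@(4,3):1
t=2: a0@(3,2):1 a1@(1,3):0 a2@(4,1):1 a3@(1,2):1 a4@(4,2):1 a5@(2,1):1 a6@(4,3):1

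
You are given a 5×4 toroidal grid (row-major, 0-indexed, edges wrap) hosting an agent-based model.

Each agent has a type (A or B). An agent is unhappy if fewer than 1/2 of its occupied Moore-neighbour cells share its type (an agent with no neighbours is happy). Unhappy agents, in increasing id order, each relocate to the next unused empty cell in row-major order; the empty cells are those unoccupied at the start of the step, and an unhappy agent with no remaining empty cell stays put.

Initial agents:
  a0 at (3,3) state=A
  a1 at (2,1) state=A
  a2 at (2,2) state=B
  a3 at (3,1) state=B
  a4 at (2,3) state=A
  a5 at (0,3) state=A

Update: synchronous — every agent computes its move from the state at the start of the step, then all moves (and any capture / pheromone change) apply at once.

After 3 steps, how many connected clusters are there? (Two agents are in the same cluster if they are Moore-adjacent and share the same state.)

4

t=1: a0@(3,3):A a1@(0,0):A a2@(0,1):B a3@(3,1):B a4@(2,3):A a5@(0,3):A
t=2: a0@(3,3):A a1@(0,0):A a2@(0,2):B a3@(3,1):B a4@(2,3):A a5@(0,3):A
t=3: a0@(3,3):A a1@(0,0):A a2@(0,1):B a3@(3,1):B a4@(2,3):A a5@(0,3):A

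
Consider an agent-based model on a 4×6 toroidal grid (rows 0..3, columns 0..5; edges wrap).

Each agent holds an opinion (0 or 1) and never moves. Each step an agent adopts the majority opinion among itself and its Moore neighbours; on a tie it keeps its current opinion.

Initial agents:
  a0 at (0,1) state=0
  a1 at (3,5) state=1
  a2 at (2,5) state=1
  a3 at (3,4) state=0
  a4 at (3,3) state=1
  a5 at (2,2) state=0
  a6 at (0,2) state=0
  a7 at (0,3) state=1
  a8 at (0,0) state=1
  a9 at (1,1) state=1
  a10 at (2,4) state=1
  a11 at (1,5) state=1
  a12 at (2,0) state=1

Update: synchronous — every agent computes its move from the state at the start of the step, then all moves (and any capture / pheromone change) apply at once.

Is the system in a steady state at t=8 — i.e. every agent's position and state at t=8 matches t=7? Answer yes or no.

t=1: a0@(0,1):0 a1@(3,5):1 a2@(2,5):1 a3@(3,4):1 a4@(3,3):1 a5@(2,2):1 a6@(0,2):1 a7@(0,3):1 a8@(0,0):1 a9@(1,1):1 a10@(2,4):1 a11@(1,5):1 a12@(2,0):1
t=2: a0@(0,1):1 a1@(3,5):1 a2@(2,5):1 a3@(3,4):1 a4@(3,3):1 a5@(2,2):1 a6@(0,2):1 a7@(0,3):1 a8@(0,0):1 a9@(1,1):1 a10@(2,4):1 a11@(1,5):1 a12@(2,0):1
t=3: (unchanged — steady state)

yes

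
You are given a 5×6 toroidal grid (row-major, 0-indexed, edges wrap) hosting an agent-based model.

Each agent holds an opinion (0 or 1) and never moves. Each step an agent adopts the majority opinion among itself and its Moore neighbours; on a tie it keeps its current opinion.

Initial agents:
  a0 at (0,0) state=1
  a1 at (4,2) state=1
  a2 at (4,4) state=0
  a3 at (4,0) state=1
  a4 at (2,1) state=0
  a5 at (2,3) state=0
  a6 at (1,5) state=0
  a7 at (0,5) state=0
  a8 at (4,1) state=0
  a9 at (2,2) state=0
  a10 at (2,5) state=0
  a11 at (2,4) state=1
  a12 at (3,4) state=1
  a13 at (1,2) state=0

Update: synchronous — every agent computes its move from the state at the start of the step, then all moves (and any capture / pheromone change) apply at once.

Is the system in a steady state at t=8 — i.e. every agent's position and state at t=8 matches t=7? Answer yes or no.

t=1: a0@(0,0):0 a1@(4,2):1 a2@(4,4):0 a3@(4,0):1 a4@(2,1):0 a5@(2,3):0 a6@(1,5):0 a7@(0,5):0 a8@(4,1):1 a9@(2,2):0 a10@(2,5):0 a11@(2,4):0 a12@(3,4):0 a13@(1,2):0
t=2: (unchanged — steady state)

yes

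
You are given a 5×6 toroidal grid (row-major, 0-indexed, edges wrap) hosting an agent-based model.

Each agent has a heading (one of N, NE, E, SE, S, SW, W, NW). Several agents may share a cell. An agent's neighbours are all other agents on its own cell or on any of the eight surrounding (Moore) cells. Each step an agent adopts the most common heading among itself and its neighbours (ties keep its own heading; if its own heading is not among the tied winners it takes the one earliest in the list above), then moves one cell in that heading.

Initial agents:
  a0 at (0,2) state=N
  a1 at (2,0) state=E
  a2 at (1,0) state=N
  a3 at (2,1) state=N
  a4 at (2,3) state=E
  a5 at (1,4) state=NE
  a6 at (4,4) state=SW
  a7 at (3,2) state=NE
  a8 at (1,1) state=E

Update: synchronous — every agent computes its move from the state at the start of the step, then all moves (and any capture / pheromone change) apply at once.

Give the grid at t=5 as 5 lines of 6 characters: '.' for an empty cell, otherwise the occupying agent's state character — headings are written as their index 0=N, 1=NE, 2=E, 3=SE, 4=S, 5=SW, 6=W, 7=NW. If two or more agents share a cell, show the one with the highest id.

.00...
00....
00...2
0.....
......

t=1: a0@(4,2):N a1@(2,1):E a2@(0,0):N a3@(1,1):N a4@(1,4):NE a5@(0,5):NE a6@(0,3):SW a7@(2,3):NE a8@(0,1):N
t=2: a0@(3,2):N a1@(2,2):E a2@(4,0):N a3@(0,1):N a4@(0,5):NE a5@(4,0):NE a6@(1,2):SW a7@(1,4):NE a8@(4,1):N
t=3: a0@(2,2):N a1@(2,3):E a2@(3,0):N a3@(4,1):N a4@(4,0):NE a5@(3,0):N a6@(2,1):SW a7@(0,5):NE a8@(3,1):N
t=4: a0@(1,2):N a1@(2,4):E a2@(2,0):N a3@(3,1):N a4@(3,0):N a5@(2,0):N a6@(1,1):N a7@(4,0):NE a8@(2,1):N
t=5: a0@(0,2):N a1@(2,5):E a2@(1,0):N a3@(2,1):N a4@(2,0):N a5@(1,0):N a6@(0,1):N a7@(3,0):N a8@(1,1):N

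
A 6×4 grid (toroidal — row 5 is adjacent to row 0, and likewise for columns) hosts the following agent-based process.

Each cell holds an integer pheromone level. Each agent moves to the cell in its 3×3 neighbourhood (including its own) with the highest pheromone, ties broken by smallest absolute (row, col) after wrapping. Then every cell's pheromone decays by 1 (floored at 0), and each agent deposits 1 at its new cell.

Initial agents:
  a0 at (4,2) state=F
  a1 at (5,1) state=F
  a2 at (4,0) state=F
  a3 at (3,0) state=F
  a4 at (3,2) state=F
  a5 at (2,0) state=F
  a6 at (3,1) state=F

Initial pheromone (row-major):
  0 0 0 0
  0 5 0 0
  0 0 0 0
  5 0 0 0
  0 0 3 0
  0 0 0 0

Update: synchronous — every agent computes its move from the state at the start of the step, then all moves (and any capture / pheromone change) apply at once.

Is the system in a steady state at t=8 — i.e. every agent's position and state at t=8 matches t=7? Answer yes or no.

t=1: a0@(4,2) a1@(4,2) a2@(3,0) a3@(3,0) a4@(4,2) a5@(1,1) a6@(3,0) | pheromone: 0 0 0 0 / 0 5 0 0 / 0 0 0 0 / 7 0 0 0 / 0 0 5 0 / 0 0 0 0
t=2: a0@(4,2) a1@(4,2) a2@(3,0) a3@(3,0) a4@(4,2) a5@(1,1) a6@(3,0) | pheromone: 0 0 0 0 / 0 5 0 0 / 0 0 0 0 / 9 0 0 0 / 0 0 7 0 / 0 0 0 0
t=3: a0@(4,2) a1@(4,2) a2@(3,0) a3@(3,0) a4@(4,2) a5@(1,1) a6@(3,0) | pheromone: 0 0 0 0 / 0 5 0 0 / 0 0 0 0 / 11 0 0 0 / 0 0 9 0 / 0 0 0 0
t=4: a0@(4,2) a1@(4,2) a2@(3,0) a3@(3,0) a4@(4,2) a5@(1,1) a6@(3,0) | pheromone: 0 0 0 0 / 0 5 0 0 / 0 0 0 0 / 13 0 0 0 / 0 0 11 0 / 0 0 0 0
t=5: a0@(4,2) a1@(4,2) a2@(3,0) a3@(3,0) a4@(4,2) a5@(1,1) a6@(3,0) | pheromone: 0 0 0 0 / 0 5 0 0 / 0 0 0 0 / 15 0 0 0 / 0 0 13 0 / 0 0 0 0
t=6: a0@(4,2) a1@(4,2) a2@(3,0) a3@(3,0) a4@(4,2) a5@(1,1) a6@(3,0) | pheromone: 0 0 0 0 / 0 5 0 0 / 0 0 0 0 / 17 0 0 0 / 0 0 15 0 / 0 0 0 0
t=7: a0@(4,2) a1@(4,2) a2@(3,0) a3@(3,0) a4@(4,2) a5@(1,1) a6@(3,0) | pheromone: 0 0 0 0 / 0 5 0 0 / 0 0 0 0 / 19 0 0 0 / 0 0 17 0 / 0 0 0 0
t=8: a0@(4,2) a1@(4,2) a2@(3,0) a3@(3,0) a4@(4,2) a5@(1,1) a6@(3,0) | pheromone: 0 0 0 0 / 0 5 0 0 / 0 0 0 0 / 21 0 0 0 / 0 0 19 0 / 0 0 0 0

yes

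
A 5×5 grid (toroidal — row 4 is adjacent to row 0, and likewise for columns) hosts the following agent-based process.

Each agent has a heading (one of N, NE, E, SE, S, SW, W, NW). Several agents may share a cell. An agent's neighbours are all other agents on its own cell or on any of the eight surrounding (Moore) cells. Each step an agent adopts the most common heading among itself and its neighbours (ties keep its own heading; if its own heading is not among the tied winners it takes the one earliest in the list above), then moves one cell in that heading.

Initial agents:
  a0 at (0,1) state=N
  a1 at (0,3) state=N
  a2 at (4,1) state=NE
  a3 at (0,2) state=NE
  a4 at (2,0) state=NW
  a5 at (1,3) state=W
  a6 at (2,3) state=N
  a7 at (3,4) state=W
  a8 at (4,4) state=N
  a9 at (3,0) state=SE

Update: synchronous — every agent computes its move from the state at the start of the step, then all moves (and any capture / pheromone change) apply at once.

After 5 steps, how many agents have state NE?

t=1: a0@(4,2):NE a1@(4,3):N a2@(3,2):NE a3@(4,3):NE a4@(1,4):NW a5@(0,3):N a6@(2,2):W a7@(2,4):N a8@(3,4):N a9@(4,1):SE
t=2: a0@(3,3):NE a1@(3,3):N a2@(2,3):NE a3@(3,4):NE a4@(0,4):N a5@(4,3):N a6@(2,1):W a7@(1,4):N a8@(2,4):N a9@(3,2):NE
t=3: a0@(2,4):NE a1@(2,4):NE a2@(1,4):NE a3@(2,0):NE a4@(4,4):N a5@(3,3):N a6@(2,0):W a7@(0,4):N a8@(1,4):N a9@(2,3):NE
t=4: a0@(1,0):NE a1@(1,0):NE a2@(0,0):NE a3@(1,1):NE a4@(3,4):N a5@(2,4):NE a6@(1,1):NE a7@(4,4):N a8@(0,0):NE a9@(1,4):NE
t=5: a0@(0,1):NE a1@(0,1):NE a2@(4,1):NE a3@(0,2):NE a4@(2,4):N a5@(1,0):NE a6@(0,2):NE a7@(3,4):N a8@(4,1):NE a9@(0,0):NE

8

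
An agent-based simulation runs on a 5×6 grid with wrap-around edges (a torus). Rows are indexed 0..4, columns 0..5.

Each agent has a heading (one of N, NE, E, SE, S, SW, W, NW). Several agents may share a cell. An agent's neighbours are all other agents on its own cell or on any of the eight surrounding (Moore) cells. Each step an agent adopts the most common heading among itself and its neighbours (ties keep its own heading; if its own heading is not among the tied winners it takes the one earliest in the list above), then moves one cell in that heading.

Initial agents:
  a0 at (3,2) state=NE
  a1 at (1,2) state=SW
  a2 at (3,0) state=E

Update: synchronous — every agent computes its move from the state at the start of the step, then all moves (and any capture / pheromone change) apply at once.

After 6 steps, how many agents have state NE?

1

t=1: a0@(2,3):NE a1@(2,1):SW a2@(3,1):E
t=2: a0@(1,4):NE a1@(3,0):SW a2@(3,2):E
t=3: a0@(0,5):NE a1@(4,5):SW a2@(3,3):E
t=4: a0@(4,0):NE a1@(0,4):SW a2@(3,4):E
t=5: a0@(3,1):NE a1@(1,3):SW a2@(3,5):E
t=6: a0@(2,2):NE a1@(2,2):SW a2@(3,0):E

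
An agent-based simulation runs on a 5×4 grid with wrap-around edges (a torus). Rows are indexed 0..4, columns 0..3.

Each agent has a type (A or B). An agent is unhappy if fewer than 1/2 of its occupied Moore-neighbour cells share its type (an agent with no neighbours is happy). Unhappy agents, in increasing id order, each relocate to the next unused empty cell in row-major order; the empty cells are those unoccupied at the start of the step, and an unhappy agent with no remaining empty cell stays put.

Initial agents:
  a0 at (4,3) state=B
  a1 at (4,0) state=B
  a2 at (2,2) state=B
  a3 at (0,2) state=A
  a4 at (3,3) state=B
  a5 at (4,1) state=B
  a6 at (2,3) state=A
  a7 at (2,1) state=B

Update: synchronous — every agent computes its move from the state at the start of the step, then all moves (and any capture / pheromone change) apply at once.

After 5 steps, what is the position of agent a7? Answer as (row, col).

t=1: a0@(4,3):B a1@(4,0):B a2@(2,2):B a3@(0,0):A a4@(3,3):B a5@(4,1):B a6@(0,1):A a7@(2,1):B
t=2: a0@(4,3):B a1@(4,0):B a2@(2,2):B a3@(0,2):A a4@(3,3):B a5@(0,3):B a6@(1,0):A a7@(2,1):B
t=3: a0@(4,3):B a1@(4,0):B a2@(2,2):B a3@(0,0):A a4@(3,3):B a5@(0,3):B a6@(0,1):A a7@(2,1):B
t=4: a0@(4,3):B a1@(4,0):B a2@(2,2):B a3@(0,2):A a4@(3,3):B a5@(0,3):B a6@(0,1):A a7@(2,1):B
t=5: a0@(4,3):B a1@(4,0):B a2@(2,2):B a3@(0,0):A a4@(3,3):B a5@(0,3):B a6@(0,1):A a7@(2,1):B

(2, 1)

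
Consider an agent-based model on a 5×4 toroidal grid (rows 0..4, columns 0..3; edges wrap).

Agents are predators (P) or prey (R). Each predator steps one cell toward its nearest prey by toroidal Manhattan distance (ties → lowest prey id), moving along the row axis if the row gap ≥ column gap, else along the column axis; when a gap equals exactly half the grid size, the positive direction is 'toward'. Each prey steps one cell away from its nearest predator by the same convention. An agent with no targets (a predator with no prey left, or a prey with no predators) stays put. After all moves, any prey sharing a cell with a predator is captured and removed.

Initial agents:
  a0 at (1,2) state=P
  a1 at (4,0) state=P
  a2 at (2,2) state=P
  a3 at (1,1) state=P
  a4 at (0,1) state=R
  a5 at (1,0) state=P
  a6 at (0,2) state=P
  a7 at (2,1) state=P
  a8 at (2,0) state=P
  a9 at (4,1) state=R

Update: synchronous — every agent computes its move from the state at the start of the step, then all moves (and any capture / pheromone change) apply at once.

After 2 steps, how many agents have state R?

t=1: a0@(0,2):P a1@(4,1):P a2@(1,2):P a3@(0,1):P a5@(0,0):P a6@(0,1):P a7@(1,1):P a8@(1,0):P a9@(4,2):R
t=2: a0@(4,2):P a1@(4,2):P a2@(0,2):P a3@(4,1):P a5@(0,1):P a6@(4,1):P a7@(0,1):P a8@(0,0):P a9@(3,2):R

1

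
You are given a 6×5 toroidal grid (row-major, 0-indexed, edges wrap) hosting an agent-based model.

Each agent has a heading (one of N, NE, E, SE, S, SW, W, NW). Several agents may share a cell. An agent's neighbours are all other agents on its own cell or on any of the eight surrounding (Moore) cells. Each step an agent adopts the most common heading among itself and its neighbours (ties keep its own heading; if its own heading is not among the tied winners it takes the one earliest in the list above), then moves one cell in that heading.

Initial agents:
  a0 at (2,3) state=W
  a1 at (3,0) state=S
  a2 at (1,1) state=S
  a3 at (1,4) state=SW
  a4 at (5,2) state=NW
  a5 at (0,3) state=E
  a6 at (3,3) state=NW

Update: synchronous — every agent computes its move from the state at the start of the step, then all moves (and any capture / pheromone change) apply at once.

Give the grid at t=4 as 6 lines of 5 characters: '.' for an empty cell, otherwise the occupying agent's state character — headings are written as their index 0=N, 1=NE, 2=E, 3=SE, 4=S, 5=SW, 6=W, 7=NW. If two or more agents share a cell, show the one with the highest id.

t=1: a0@(2,2):W a1@(4,0):S a2@(2,1):S a3@(2,3):SW a4@(4,1):NW a5@(0,4):E a6@(2,2):NW
t=2: a0@(2,1):W a1@(5,0):S a2@(3,1):S a3@(3,2):SW a4@(3,0):NW a5@(0,0):E a6@(1,1):NW
t=3: a0@(1,0):NW a1@(0,0):S a2@(4,1):S a3@(4,1):SW a4@(2,4):NW a5@(0,1):E a6@(0,0):NW
t=4: a0@(0,4):NW a1@(5,4):NW a2@(5,1):S a3@(5,0):SW a4@(1,3):NW a5@(5,0):NW a6@(5,4):NW

....7
...7.
.....
.....
.....
74..7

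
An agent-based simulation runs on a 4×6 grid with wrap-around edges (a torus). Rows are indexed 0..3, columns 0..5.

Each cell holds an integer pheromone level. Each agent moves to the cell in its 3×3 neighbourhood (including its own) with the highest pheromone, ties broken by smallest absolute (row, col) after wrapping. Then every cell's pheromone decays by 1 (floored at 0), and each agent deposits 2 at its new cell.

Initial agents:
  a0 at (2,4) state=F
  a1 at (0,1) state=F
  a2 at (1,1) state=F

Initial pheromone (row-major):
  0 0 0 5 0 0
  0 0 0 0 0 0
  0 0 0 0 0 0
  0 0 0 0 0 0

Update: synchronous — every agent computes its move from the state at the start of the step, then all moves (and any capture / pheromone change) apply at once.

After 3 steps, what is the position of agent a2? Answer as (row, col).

(0, 0)

t=1: a0@(1,3) a1@(0,0) a2@(0,0) | pheromone: 4 0 0 4 0 0 / 0 0 0 2 0 0 / 0 0 0 0 0 0 / 0 0 0 0 0 0
t=2: a0@(0,3) a1@(0,0) a2@(0,0) | pheromone: 7 0 0 5 0 0 / 0 0 0 1 0 0 / 0 0 0 0 0 0 / 0 0 0 0 0 0
t=3: a0@(0,3) a1@(0,0) a2@(0,0) | pheromone: 10 0 0 6 0 0 / 0 0 0 0 0 0 / 0 0 0 0 0 0 / 0 0 0 0 0 0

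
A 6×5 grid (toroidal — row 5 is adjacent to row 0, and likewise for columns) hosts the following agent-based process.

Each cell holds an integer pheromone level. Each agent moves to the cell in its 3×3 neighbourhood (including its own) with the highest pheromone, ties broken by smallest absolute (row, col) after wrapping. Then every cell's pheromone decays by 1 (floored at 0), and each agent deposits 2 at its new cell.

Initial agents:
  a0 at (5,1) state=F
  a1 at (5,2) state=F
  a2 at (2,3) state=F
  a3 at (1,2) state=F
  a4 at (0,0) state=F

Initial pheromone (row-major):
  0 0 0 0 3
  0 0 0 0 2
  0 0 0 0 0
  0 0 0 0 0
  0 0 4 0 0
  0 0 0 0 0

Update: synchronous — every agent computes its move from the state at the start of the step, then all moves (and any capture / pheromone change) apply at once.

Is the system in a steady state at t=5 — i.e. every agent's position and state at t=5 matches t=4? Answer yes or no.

yes

t=1: a0@(4,2) a1@(4,2) a2@(1,4) a3@(0,1) a4@(0,4) | pheromone: 0 2 0 0 4 / 0 0 0 0 3 / 0 0 0 0 0 / 0 0 0 0 0 / 0 0 7 0 0 / 0 0 0 0 0
t=2: a0@(4,2) a1@(4,2) a2@(0,4) a3@(0,1) a4@(0,4) | pheromone: 0 3 0 0 7 / 0 0 0 0 2 / 0 0 0 0 0 / 0 0 0 0 0 / 0 0 10 0 0 / 0 0 0 0 0
t=3: a0@(4,2) a1@(4,2) a2@(0,4) a3@(0,1) a4@(0,4) | pheromone: 0 4 0 0 10 / 0 0 0 0 1 / 0 0 0 0 0 / 0 0 0 0 0 / 0 0 13 0 0 / 0 0 0 0 0
t=4: a0@(4,2) a1@(4,2) a2@(0,4) a3@(0,1) a4@(0,4) | pheromone: 0 5 0 0 13 / 0 0 0 0 0 / 0 0 0 0 0 / 0 0 0 0 0 / 0 0 16 0 0 / 0 0 0 0 0
t=5: a0@(4,2) a1@(4,2) a2@(0,4) a3@(0,1) a4@(0,4) | pheromone: 0 6 0 0 16 / 0 0 0 0 0 / 0 0 0 0 0 / 0 0 0 0 0 / 0 0 19 0 0 / 0 0 0 0 0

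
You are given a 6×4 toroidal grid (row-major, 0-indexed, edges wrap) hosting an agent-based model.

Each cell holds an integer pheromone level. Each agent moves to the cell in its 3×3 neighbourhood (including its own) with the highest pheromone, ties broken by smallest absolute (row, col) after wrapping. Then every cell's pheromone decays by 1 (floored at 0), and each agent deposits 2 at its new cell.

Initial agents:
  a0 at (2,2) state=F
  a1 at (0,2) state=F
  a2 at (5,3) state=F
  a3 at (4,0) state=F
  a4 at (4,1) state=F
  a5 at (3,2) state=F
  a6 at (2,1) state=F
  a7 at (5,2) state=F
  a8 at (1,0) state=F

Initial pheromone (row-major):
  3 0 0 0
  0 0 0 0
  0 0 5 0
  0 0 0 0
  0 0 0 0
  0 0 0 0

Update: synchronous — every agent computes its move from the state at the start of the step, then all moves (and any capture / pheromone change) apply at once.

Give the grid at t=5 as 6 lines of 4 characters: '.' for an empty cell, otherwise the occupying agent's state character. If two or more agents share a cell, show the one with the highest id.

t=1: a0@(2,2) a1@(0,1) a2@(0,0) a3@(3,0) a4@(3,0) a5@(2,2) a6@(2,2) a7@(0,1) a8@(0,0) | pheromone: 6 4 0 0 / 0 0 0 0 / 0 0 10 0 / 4 0 0 0 / 0 0 0 0 / 0 0 0 0
t=2: a0@(2,2) a1@(0,0) a2@(0,0) a3@(3,0) a4@(3,0) a5@(2,2) a6@(2,2) a7@(0,0) a8@(0,0) | pheromone: 13 3 0 0 / 0 0 0 0 / 0 0 15 0 / 7 0 0 0 / 0 0 0 0 / 0 0 0 0
t=3: a0@(2,2) a1@(0,0) a2@(0,0) a3@(3,0) a4@(3,0) a5@(2,2) a6@(2,2) a7@(0,0) a8@(0,0) | pheromone: 20 2 0 0 / 0 0 0 0 / 0 0 20 0 / 10 0 0 0 / 0 0 0 0 / 0 0 0 0
t=4: a0@(2,2) a1@(0,0) a2@(0,0) a3@(3,0) a4@(3,0) a5@(2,2) a6@(2,2) a7@(0,0) a8@(0,0) | pheromone: 27 1 0 0 / 0 0 0 0 / 0 0 25 0 / 13 0 0 0 / 0 0 0 0 / 0 0 0 0
t=5: a0@(2,2) a1@(0,0) a2@(0,0) a3@(3,0) a4@(3,0) a5@(2,2) a6@(2,2) a7@(0,0) a8@(0,0) | pheromone: 34 0 0 0 / 0 0 0 0 / 0 0 30 0 / 16 0 0 0 / 0 0 0 0 / 0 0 0 0

F...
....
..F.
F...
....
....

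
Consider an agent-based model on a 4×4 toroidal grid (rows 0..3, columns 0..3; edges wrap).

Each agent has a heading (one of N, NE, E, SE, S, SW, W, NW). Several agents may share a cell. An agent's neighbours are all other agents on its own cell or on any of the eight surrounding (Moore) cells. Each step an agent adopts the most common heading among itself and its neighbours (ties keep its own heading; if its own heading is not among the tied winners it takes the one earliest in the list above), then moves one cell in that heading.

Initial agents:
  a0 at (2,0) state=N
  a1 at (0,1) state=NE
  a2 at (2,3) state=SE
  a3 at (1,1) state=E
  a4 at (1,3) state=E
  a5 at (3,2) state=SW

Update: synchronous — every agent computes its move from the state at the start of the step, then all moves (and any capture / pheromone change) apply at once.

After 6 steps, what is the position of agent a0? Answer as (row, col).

(2, 2)

t=1: a0@(2,1):E a1@(3,2):NE a2@(3,0):SE a3@(1,2):E a4@(1,0):E a5@(0,1):SW
t=2: a0@(2,2):E a1@(2,3):NE a2@(0,1):SE a3@(1,3):E a4@(1,1):E a5@(0,2):E
t=3: a0@(2,3):E a1@(2,0):E a2@(0,2):E a3@(1,0):E a4@(1,2):E a5@(0,3):E
t=4: a0@(2,0):E a1@(2,1):E a2@(0,3):E a3@(1,1):E a4@(1,3):E a5@(0,0):E
t=5: a0@(2,1):E a1@(2,2):E a2@(0,0):E a3@(1,2):E a4@(1,0):E a5@(0,1):E
t=6: a0@(2,2):E a1@(2,3):E a2@(0,1):E a3@(1,3):E a4@(1,1):E a5@(0,2):E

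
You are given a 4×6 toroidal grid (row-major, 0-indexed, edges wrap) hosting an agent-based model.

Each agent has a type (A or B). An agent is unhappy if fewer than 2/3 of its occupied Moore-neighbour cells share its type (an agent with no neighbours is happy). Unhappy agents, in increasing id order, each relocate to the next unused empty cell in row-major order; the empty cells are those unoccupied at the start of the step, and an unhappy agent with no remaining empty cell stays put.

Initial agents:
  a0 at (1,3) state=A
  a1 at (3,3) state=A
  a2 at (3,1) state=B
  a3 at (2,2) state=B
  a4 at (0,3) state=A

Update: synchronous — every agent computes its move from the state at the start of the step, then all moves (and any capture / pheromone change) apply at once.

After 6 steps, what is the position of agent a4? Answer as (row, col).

(1, 2)

t=1: a0@(0,0):A a1@(0,1):A a2@(3,1):B a3@(0,2):B a4@(0,3):A
t=2: a0@(0,4):A a1@(0,5):A a2@(1,0):B a3@(1,1):B a4@(1,2):A
t=3: a0@(0,4):A a1@(0,0):A a2@(0,1):B a3@(0,2):B a4@(0,3):A
t=4: a0@(0,4):A a1@(0,5):A a2@(1,0):B a3@(1,1):B a4@(1,2):A
t=5: a0@(0,4):A a1@(0,0):A a2@(0,1):B a3@(0,2):B a4@(0,3):A
t=6: a0@(0,4):A a1@(0,5):A a2@(1,0):B a3@(1,1):B a4@(1,2):A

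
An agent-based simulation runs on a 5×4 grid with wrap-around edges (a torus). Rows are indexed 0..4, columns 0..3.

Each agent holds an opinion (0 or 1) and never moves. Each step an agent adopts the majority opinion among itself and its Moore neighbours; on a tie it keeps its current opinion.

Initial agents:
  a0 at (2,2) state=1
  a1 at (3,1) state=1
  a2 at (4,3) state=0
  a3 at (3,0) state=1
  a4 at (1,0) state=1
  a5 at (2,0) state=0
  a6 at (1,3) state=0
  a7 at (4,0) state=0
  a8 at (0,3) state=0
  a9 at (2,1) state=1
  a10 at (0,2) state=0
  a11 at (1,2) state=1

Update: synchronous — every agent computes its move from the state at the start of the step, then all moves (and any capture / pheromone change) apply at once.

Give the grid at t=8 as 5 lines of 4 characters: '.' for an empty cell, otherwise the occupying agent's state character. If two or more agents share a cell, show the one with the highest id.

..00
0.10
111.
11..
0..0

t=1: a0@(2,2):1 a1@(3,1):1 a2@(4,3):0 a3@(3,0):1 a4@(1,0):0 a5@(2,0):1 a6@(1,3):0 a7@(4,0):0 a8@(0,3):0 a9@(2,1):1 a10@(0,2):0 a11@(1,2):1
t=2: (unchanged — steady state)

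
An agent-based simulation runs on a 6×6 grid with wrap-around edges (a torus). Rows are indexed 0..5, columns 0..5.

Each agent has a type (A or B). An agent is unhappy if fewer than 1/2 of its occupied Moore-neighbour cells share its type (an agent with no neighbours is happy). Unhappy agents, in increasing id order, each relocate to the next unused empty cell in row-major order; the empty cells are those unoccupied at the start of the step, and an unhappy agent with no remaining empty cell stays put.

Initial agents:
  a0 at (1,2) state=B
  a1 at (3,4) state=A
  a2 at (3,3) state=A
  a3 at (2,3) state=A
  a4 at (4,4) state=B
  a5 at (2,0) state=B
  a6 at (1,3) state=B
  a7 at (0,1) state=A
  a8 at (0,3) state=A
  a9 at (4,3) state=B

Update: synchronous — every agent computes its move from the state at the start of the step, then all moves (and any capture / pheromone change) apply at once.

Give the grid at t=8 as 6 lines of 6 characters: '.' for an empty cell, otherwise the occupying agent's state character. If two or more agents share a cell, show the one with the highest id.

t=1: a0@(0,0):B a1@(3,4):A a2@(3,3):A a3@(2,3):A a4@(0,2):B a5@(2,0):B a6@(0,4):B a7@(0,5):A a8@(1,0):A a9@(1,1):B
t=2: a0@(0,1):B a1@(3,4):A a2@(3,3):A a3@(2,3):A a4@(0,2):B a5@(2,0):B a6@(0,3):B a7@(1,2):A a8@(1,3):A a9@(1,1):B
t=3: a0@(0,1):B a1@(3,4):A a2@(3,3):A a3@(2,3):A a4@(0,2):B a5@(2,0):B a6@(0,0):B a7@(0,4):A a8@(1,3):A a9@(1,1):B
t=4: (unchanged — steady state)

BBB.A.
.B.A..
B..A..
...AA.
......
......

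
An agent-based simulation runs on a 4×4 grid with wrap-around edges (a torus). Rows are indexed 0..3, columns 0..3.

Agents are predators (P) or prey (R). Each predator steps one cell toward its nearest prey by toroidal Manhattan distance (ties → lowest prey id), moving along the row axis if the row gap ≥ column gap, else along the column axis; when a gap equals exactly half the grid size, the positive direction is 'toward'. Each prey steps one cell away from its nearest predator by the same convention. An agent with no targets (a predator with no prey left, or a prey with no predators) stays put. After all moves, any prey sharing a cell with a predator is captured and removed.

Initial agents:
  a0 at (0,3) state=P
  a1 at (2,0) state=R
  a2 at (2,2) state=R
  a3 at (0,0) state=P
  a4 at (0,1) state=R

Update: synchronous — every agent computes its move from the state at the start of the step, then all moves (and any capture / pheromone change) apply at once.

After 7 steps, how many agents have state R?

2

t=1: a0@(0,0):P a1@(1,0):R a2@(1,2):R a3@(0,1):P a4@(0,2):R
t=2: a0@(1,0):P a1@(2,0):R a2@(2,2):R a3@(0,2):P a4@(0,3):R
t=3: a0@(2,0):P a1@(3,0):R a2@(1,2):R a3@(0,3):P a4@(0,0):R
t=4: a0@(3,0):P a2@(2,2):R a3@(0,0):P a4@(0,1):R
t=5: a0@(0,0):P a2@(2,1):R a3@(0,1):P a4@(0,2):R
t=6: a0@(0,1):P a2@(1,1):R a3@(0,2):P a4@(0,3):R
t=7: a0@(1,1):P a2@(2,1):R a3@(0,3):P a4@(0,0):R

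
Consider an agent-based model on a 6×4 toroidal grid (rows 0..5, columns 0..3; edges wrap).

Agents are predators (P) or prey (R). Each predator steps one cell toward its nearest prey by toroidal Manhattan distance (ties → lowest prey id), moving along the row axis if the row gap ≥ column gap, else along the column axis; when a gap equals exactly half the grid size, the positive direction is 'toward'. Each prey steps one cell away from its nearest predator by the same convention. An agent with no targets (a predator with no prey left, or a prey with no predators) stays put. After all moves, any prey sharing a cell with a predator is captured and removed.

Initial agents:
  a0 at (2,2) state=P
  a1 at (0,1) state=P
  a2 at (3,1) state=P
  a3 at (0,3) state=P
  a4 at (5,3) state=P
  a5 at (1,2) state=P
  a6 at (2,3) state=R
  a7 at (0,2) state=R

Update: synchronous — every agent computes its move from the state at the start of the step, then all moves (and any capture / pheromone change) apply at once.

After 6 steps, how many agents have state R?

0

t=1: a0@(2,3):P a1@(0,2):P a2@(3,2):P a3@(0,2):P a4@(0,3):P a5@(0,2):P a6@(2,0):R
t=2: a0@(2,0):P a1@(1,2):P a2@(3,3):P a3@(1,2):P a4@(1,3):P a5@(1,2):P a6@(2,1):R
t=3: a0@(2,1):P a1@(2,2):P a2@(3,0):P a3@(2,2):P a4@(1,0):P a5@(2,2):P
t=4: (unchanged — steady state)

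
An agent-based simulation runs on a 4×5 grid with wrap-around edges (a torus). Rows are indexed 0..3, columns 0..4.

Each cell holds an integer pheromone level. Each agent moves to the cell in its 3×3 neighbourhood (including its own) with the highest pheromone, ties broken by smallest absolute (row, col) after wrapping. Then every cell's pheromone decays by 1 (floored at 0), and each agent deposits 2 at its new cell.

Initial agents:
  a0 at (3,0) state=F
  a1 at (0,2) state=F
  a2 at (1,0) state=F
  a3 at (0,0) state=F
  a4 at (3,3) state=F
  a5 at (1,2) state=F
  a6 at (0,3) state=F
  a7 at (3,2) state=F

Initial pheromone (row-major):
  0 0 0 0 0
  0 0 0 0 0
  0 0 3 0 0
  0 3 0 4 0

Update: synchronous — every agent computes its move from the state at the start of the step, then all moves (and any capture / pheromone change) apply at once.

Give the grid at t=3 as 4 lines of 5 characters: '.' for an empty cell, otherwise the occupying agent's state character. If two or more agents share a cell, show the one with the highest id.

t=1: a0@(3,1) a1@(3,3) a2@(0,0) a3@(3,1) a4@(3,3) a5@(2,2) a6@(3,3) a7@(3,3) | pheromone: 2 0 0 0 0 / 0 0 0 0 0 / 0 0 4 0 0 / 0 6 0 11 0
t=2: a0@(3,1) a1@(3,3) a2@(3,1) a3@(3,1) a4@(3,3) a5@(3,3) a6@(3,3) a7@(3,3) | pheromone: 1 0 0 0 0 / 0 0 0 0 0 / 0 0 3 0 0 / 0 11 0 20 0
t=3: a0@(3,1) a1@(3,3) a2@(3,1) a3@(3,1) a4@(3,3) a5@(3,3) a6@(3,3) a7@(3,3) | pheromone: 0 0 0 0 0 / 0 0 0 0 0 / 0 0 2 0 0 / 0 16 0 29 0

.....
.....
.....
.F.F.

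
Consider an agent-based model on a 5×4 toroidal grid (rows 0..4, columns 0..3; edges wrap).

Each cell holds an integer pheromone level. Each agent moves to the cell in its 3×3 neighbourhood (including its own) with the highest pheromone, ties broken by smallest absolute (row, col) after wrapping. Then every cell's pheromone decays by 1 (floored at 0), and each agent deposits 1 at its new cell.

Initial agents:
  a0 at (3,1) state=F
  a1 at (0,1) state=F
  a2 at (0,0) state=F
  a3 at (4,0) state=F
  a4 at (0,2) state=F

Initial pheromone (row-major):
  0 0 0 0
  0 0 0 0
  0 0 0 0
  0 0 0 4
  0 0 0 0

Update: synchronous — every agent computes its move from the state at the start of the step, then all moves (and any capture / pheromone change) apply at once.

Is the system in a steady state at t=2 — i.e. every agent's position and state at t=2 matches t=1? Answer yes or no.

no

t=1: a0@(2,0) a1@(0,0) a2@(0,0) a3@(3,3) a4@(0,1) | pheromone: 2 1 0 0 / 0 0 0 0 / 1 0 0 0 / 0 0 0 4 / 0 0 0 0
t=2: a0@(3,3) a1@(0,0) a2@(0,0) a3@(3,3) a4@(0,0) | pheromone: 4 0 0 0 / 0 0 0 0 / 0 0 0 0 / 0 0 0 5 / 0 0 0 0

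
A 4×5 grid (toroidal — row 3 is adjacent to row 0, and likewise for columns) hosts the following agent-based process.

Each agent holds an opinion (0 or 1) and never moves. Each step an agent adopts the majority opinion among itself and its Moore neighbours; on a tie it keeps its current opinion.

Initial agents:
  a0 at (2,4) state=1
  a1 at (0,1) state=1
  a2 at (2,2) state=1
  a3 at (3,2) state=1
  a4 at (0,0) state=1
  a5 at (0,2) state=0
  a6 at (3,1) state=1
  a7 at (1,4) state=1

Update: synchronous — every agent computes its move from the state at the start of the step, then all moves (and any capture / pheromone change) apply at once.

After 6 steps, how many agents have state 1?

8

t=1: a0@(2,4):1 a1@(0,1):1 a2@(2,2):1 a3@(3,2):1 a4@(0,0):1 a5@(0,2):1 a6@(3,1):1 a7@(1,4):1
t=2: (unchanged — steady state)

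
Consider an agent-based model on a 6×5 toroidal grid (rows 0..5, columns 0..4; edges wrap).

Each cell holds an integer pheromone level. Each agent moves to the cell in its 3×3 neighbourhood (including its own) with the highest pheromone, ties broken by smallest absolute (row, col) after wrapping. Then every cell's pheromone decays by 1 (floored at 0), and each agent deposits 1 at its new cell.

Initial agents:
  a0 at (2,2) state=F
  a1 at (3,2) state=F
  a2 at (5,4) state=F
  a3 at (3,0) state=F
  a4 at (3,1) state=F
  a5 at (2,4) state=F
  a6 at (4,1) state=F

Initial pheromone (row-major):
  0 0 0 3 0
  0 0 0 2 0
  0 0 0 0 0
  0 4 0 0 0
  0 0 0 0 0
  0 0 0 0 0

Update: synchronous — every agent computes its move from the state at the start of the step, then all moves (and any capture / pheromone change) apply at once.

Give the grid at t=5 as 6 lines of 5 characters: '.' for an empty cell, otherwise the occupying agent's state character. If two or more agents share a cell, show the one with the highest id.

t=1: a0@(3,1) a1@(3,1) a2@(0,3) a3@(3,1) a4@(3,1) a5@(1,3) a6@(3,1) | pheromone: 0 0 0 3 0 / 0 0 0 2 0 / 0 0 0 0 0 / 0 8 0 0 0 / 0 0 0 0 0 / 0 0 0 0 0
t=2: a0@(3,1) a1@(3,1) a2@(0,3) a3@(3,1) a4@(3,1) a5@(0,3) a6@(3,1) | pheromone: 0 0 0 4 0 / 0 0 0 1 0 / 0 0 0 0 0 / 0 12 0 0 0 / 0 0 0 0 0 / 0 0 0 0 0
t=3: a0@(3,1) a1@(3,1) a2@(0,3) a3@(3,1) a4@(3,1) a5@(0,3) a6@(3,1) | pheromone: 0 0 0 5 0 / 0 0 0 0 0 / 0 0 0 0 0 / 0 16 0 0 0 / 0 0 0 0 0 / 0 0 0 0 0
t=4: a0@(3,1) a1@(3,1) a2@(0,3) a3@(3,1) a4@(3,1) a5@(0,3) a6@(3,1) | pheromone: 0 0 0 6 0 / 0 0 0 0 0 / 0 0 0 0 0 / 0 20 0 0 0 / 0 0 0 0 0 / 0 0 0 0 0
t=5: a0@(3,1) a1@(3,1) a2@(0,3) a3@(3,1) a4@(3,1) a5@(0,3) a6@(3,1) | pheromone: 0 0 0 7 0 / 0 0 0 0 0 / 0 0 0 0 0 / 0 24 0 0 0 / 0 0 0 0 0 / 0 0 0 0 0

...F.
.....
.....
.F...
.....
.....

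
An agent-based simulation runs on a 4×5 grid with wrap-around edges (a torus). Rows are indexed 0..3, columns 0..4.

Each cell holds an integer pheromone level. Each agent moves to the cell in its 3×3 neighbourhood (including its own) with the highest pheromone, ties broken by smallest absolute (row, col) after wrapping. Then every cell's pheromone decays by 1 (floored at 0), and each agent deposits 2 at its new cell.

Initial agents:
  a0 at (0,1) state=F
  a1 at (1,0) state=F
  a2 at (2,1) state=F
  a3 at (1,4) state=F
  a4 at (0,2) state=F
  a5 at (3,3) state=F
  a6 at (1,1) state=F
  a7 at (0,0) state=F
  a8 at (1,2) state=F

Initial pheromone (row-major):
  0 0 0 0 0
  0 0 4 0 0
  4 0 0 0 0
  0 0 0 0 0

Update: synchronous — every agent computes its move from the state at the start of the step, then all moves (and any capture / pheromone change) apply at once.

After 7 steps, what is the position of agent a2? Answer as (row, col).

t=1: a0@(1,2) a1@(2,0) a2@(1,2) a3@(2,0) a4@(1,2) a5@(0,2) a6@(1,2) a7@(0,0) a8@(1,2) | pheromone: 2 0 2 0 0 / 0 0 13 0 0 / 7 0 0 0 0 / 0 0 0 0 0
t=2: a0@(1,2) a1@(2,0) a2@(1,2) a3@(2,0) a4@(1,2) a5@(1,2) a6@(1,2) a7@(0,0) a8@(1,2) | pheromone: 3 0 1 0 0 / 0 0 24 0 0 / 10 0 0 0 0 / 0 0 0 0 0
t=3: a0@(1,2) a1@(2,0) a2@(1,2) a3@(2,0) a4@(1,2) a5@(1,2) a6@(1,2) a7@(0,0) a8@(1,2) | pheromone: 4 0 0 0 0 / 0 0 35 0 0 / 13 0 0 0 0 / 0 0 0 0 0
t=4: a0@(1,2) a1@(2,0) a2@(1,2) a3@(2,0) a4@(1,2) a5@(1,2) a6@(1,2) a7@(0,0) a8@(1,2) | pheromone: 5 0 0 0 0 / 0 0 46 0 0 / 16 0 0 0 0 / 0 0 0 0 0
t=5: a0@(1,2) a1@(2,0) a2@(1,2) a3@(2,0) a4@(1,2) a5@(1,2) a6@(1,2) a7@(0,0) a8@(1,2) | pheromone: 6 0 0 0 0 / 0 0 57 0 0 / 19 0 0 0 0 / 0 0 0 0 0
t=6: a0@(1,2) a1@(2,0) a2@(1,2) a3@(2,0) a4@(1,2) a5@(1,2) a6@(1,2) a7@(0,0) a8@(1,2) | pheromone: 7 0 0 0 0 / 0 0 68 0 0 / 22 0 0 0 0 / 0 0 0 0 0
t=7: a0@(1,2) a1@(2,0) a2@(1,2) a3@(2,0) a4@(1,2) a5@(1,2) a6@(1,2) a7@(0,0) a8@(1,2) | pheromone: 8 0 0 0 0 / 0 0 79 0 0 / 25 0 0 0 0 / 0 0 0 0 0

(1, 2)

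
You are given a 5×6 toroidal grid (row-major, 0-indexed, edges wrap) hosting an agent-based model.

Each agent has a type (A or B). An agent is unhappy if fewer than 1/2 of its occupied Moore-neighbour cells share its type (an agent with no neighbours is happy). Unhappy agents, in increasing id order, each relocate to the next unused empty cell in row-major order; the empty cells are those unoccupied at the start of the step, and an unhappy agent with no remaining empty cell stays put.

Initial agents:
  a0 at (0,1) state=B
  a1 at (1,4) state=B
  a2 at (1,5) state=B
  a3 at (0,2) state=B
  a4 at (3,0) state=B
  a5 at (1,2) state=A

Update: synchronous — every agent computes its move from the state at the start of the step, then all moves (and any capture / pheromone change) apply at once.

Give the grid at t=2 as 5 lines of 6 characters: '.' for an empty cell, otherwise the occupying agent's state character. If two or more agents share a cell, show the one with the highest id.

.BBA..
....BB
......
B.....
......

t=1: a0@(0,1):B a1@(1,4):B a2@(1,5):B a3@(0,2):B a4@(3,0):B a5@(0,0):A
t=2: a0@(0,1):B a1@(1,4):B a2@(1,5):B a3@(0,2):B a4@(3,0):B a5@(0,3):A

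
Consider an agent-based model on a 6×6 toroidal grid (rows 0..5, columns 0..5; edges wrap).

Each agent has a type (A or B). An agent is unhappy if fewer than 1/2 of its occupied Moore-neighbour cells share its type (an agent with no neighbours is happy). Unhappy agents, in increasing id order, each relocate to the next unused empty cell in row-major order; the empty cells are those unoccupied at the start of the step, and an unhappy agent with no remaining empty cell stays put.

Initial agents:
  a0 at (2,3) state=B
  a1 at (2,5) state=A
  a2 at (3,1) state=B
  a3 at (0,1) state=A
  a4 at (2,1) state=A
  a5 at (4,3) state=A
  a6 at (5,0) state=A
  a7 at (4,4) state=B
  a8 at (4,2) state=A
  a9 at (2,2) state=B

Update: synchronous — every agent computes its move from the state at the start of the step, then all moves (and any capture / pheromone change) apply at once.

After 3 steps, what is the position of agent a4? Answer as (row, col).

(0, 2)

t=1: a0@(2,3):B a1@(2,5):A a2@(0,0):B a3@(0,1):A a4@(0,2):A a5@(4,3):A a6@(5,0):A a7@(0,3):B a8@(4,2):A a9@(2,2):B
t=2: a0@(2,3):B a1@(2,5):A a2@(0,4):B a3@(0,1):A a4@(0,2):A a5@(4,3):A a6@(5,0):A a7@(0,5):B a8@(4,2):A a9@(2,2):B
t=3: (unchanged — steady state)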